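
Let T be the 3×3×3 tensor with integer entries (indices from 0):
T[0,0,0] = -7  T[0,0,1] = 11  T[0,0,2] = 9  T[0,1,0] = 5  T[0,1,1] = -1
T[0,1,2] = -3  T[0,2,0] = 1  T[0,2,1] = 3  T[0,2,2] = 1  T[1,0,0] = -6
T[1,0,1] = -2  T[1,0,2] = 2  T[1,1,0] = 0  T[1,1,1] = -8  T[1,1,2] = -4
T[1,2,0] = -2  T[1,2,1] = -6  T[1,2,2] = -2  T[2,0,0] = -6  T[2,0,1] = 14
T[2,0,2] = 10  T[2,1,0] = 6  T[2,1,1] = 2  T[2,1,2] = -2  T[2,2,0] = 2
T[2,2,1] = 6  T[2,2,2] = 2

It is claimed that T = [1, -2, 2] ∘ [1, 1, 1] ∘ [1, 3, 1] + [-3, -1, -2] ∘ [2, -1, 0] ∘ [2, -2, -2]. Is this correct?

Reconstruct entry (0,0,0) from the claimed factors: Σₗ aₗ[0]bₗ[0]cₗ[0] = (1)·(1)·(1) + (-3)·(2)·(2) = -11, but T[0,0,0] = -7. The claim is false.

No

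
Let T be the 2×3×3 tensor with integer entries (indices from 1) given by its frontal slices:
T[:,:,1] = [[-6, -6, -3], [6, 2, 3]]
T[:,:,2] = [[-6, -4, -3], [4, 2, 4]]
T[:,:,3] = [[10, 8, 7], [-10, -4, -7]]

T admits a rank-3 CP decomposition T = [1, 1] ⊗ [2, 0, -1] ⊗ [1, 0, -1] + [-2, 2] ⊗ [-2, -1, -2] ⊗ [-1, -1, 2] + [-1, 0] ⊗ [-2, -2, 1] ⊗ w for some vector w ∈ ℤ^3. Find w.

Subtract the known terms from T to get the rank-1 residual R = [-1, 0] ⊗ [-2, -2, 1] ⊗ w, so R[i,j,k] = a[i]·b[j]·w[k]. Pick indices with nonzero a[1]·b[1] = (-1)·(-2) = 2. Only the fibre through (1,1,·) is needed: R[1,1,:] = T[1,1,:] − Σₗ aₗ[1]bₗ[1]cₗ = [-6, -6, 10] − (1)·(2)·[1, 0, -1] − (-2)·(-2)·[-1, -1, 2] = [-4, -2, 4]. Then w[k] = R[1,1,k] / 2 for each k, giving w = [-4, -2, 4] / 2 = [-2, -1, 2].

w = [-2, -1, 2]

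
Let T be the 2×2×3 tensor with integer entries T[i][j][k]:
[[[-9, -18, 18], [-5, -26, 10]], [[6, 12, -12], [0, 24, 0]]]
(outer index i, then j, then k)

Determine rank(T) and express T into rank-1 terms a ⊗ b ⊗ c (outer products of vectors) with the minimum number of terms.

rank(T) = 2

Lower bound: the mode-1 unfolding of T (rows indexed by i, columns by (j,k) = (0,0), (0,1), (0,2), (1,0), (1,1), (1,2)) is [[-9, -18, 18, -5, -26, 10], [6, 12, -12, 0, 24, 0]].
There the 2×2 minor on rows i ∈ {0, 1}, columns (j,k) ∈ {(0,0), (1,0)} is det [[-9, -5], [6, 0]] = 30 ≠ 0, so this unfolding has rank ≥ 2; CP rank is at least every unfolding rank, so rank(T) ≥ 2. (Flattening ranks never certify an upper bound on CP rank; for that we must actually write T with 2 rank-1 terms.)
Upper bound — finding two terms. Write S_k = T[:,:,k] for the frontal slices: S₀ = [[-9, -5], [6, 0]], S₁ = [[-18, -26], [12, 24]], S₂ = [[18, 10], [-12, 0]].
If T = a₁ ⊗ b₁ ⊗ c₁ + a₂ ⊗ b₂ ⊗ c₂ then each S_k = c₁[k]·a₁b₁ᵀ + c₂[k]·a₂b₂ᵀ. S₀ and S₁ are linearly independent, so a₁b₁ᵀ and a₂b₂ᵀ must span the same plane of matrices: they are the rank-1 matrices of the form x·S₀ + y·S₁.
det(x·S₀ + y·S₁) is 30·x² − 120·y² = 30·(x − 2·y)(x + 2·y), vanishing at (x:y) = (2:1) and (2:-1).
M₁ = 2·S₀ + S₁ = [[-36, -36], [24, 24]] = (-12)·(3, -2)(1, 1)ᵀ and M₂ = 2·S₀ − S₁ = [[0, 16], [0, -24]] = 8·(2, -3)(0, 1)ᵀ, so take a₁ = (3, -2), b₁ = (1, 1), a₂ = (2, -3), b₂ = (0, 1).
Each slice is an integer combination of E₁ = a₁b₁ᵀ and E₂ = a₂b₂ᵀ: S₀ = −3·E₁ + 2·E₂, S₁ = −6·E₁ − 4·E₂, S₂ = 6·E₁ − 4·E₂; reading off coefficients, c₁ = (-3, -6, 6) and c₂ = (2, -4, -4).
Hence T = (3, -2) ⊗ (1, 1) ⊗ (-3, -6, 6) + (2, -3) ⊗ (0, 1) ⊗ (2, -4, -4), so rank(T) ≤ 2.
These bounds meet, so rank(T) = 2.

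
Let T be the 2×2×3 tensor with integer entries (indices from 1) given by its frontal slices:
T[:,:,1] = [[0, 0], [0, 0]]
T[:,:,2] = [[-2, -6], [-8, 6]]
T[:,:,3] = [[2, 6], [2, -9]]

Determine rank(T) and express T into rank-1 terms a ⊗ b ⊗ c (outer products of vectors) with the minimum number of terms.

rank(T) = 2

Lower bound: the mode-2 unfolding of T (rows indexed by j, columns by (i,k) = (1,1), (1,2), (1,3), (2,1), (2,2), (2,3)) is [[0, -2, 2, 0, -8, 2], [0, -6, 6, 0, 6, -9]].
There the 2×2 minor on rows j ∈ {1, 2}, columns (i,k) ∈ {(1,2), (2,2)} is det [[-2, -8], [-6, 6]] = -60 ≠ 0, so this unfolding has rank ≥ 2; CP rank is at least every unfolding rank, so rank(T) ≥ 2. (Flattening ranks never certify an upper bound on CP rank; for that we must actually write T with 2 rank-1 terms.)
Upper bound — finding two terms. Write S_k = T[:,:,k] for the frontal slices: S₁ = [[0, 0], [0, 0]], S₂ = [[-2, -6], [-8, 6]], S₃ = [[2, 6], [2, -9]].
If T = a₁ ⊗ b₁ ⊗ c₁ + a₂ ⊗ b₂ ⊗ c₂ then each S_k = c₁[k]·a₁b₁ᵀ + c₂[k]·a₂b₂ᵀ. S₂ and S₃ are linearly independent, so a₁b₁ᵀ and a₂b₂ᵀ must span the same plane of matrices: they are the rank-1 matrices of the form x·S₂ + y·S₃.
det(x·S₂ + y·S₃) is −60·x² + 90·xy − 30·y² = (-30)·(2·x − y)(x − y), vanishing at (x:y) = (1:2) and (1:1).
M₁ = S₂ + 2·S₃ = [[2, 6], [-4, -12]] = 2·[1, -2][1, 3]ᵀ and M₂ = S₂ + S₃ = [[0, 0], [-6, -3]] = (-3)·[0, 1][2, 1]ᵀ, so take a₁ = [1, -2], b₁ = [1, 3], a₂ = [0, 1], b₂ = [2, 1].
Each slice is an integer combination of E₁ = a₁b₁ᵀ and E₂ = a₂b₂ᵀ: S₁ = 0, S₂ = −2·E₁ − 6·E₂, S₃ = 2·E₁ + 3·E₂; reading off coefficients, c₁ = [0, -2, 2] and c₂ = [0, -6, 3].
Hence T = [1, -2] ⊗ [1, 3] ⊗ [0, -2, 2] + [0, 1] ⊗ [2, 1] ⊗ [0, -6, 3], so rank(T) ≤ 2.
These bounds meet, so rank(T) = 2.
Check entry T[1,1,1] = 0: (1)·(1)·(0) + (0)·(2)·(0) = 0.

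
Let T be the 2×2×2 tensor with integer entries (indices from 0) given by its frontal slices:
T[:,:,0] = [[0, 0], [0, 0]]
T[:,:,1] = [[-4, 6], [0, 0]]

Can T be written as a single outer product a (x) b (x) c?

Yes

If T = a (x) b (x) c then every fibre of T is a multiple of the corresponding factor, so read the factors off the fibres through the nonzero entry T[0,0,1] = -4.
The mode-1 fibre T[:,0,1] = [-4, 0] gives a = (1, 0) (primitive direction); the mode-2 fibre T[0,:,1] = [-4, 6] gives b = (2, -3); then c[k] = T[0,0,k] / (a[0]·b[0]) = [0, -4] / 2 = (0, -2).
Expanding (1, 0) (x) (2, -3) (x) (0, -2) reproduces all 8 entries of T, so T = (1, 0) (x) (2, -3) (x) (0, -2) and rank(T) ≤ 1.
Equivalently every frontal slice T[:,:,k] is c[k] times the rank-1 matrix (1, 0) (x) (2, -3). So T has rank 1 (it is nonzero).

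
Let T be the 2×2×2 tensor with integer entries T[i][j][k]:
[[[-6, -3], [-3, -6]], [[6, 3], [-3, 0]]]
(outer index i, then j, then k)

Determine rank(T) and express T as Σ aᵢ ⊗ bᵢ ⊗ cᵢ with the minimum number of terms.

Lower bound: the mode-3 unfolding of T (rows indexed by k, columns by (i,j) = (0,0), (0,1), (1,0), (1,1)) is [[-6, -3, 6, -3], [-3, -6, 3, 0]].
There the 2×2 minor on rows k ∈ {0, 1}, columns (i,j) ∈ {(0,0), (0,1)} is det [[-6, -3], [-3, -6]] = 27 ≠ 0, so this unfolding has rank ≥ 2; CP rank is at least every unfolding rank, so rank(T) ≥ 2. (This is only a lower bound: in general the CP rank may exceed every unfolding rank, so we still need to exhibit 2 rank-1 terms summing to T.)
Upper bound — finding two terms. Write S_k = T[:,:,k] for the frontal slices: S₀ = [[-6, -3], [6, -3]], S₁ = [[-3, -6], [3, 0]].
If T = a₁ ⊗ b₁ ⊗ c₁ + a₂ ⊗ b₂ ⊗ c₂ then each S_k = c₁[k]·a₁b₁ᵀ + c₂[k]·a₂b₂ᵀ. S₀ and S₁ are linearly independent, so a₁b₁ᵀ and a₂b₂ᵀ must span the same plane of matrices: they are the rank-1 matrices of the form x·S₀ + y·S₁.
det(x·S₀ + y·S₁) is 36·x² + 54·xy + 18·y² = 18·(x + y)(2·x + y), vanishing at (x:y) = (1:-1) and (1:-2).
M₁ = S₀ − S₁ = [[-3, 3], [3, -3]] = (-3)·[1, -1][1, -1]ᵀ and M₂ = S₀ − 2·S₁ = [[0, 9], [0, -3]] = 3·[3, -1][0, 1]ᵀ, so take a₁ = [1, -1], b₁ = [1, -1], a₂ = [3, -1], b₂ = [0, 1].
Each slice is an integer combination of E₁ = a₁b₁ᵀ and E₂ = a₂b₂ᵀ: S₀ = −6·E₁ − 3·E₂, S₁ = −3·E₁ − 3·E₂; reading off coefficients, c₁ = [-6, -3] and c₂ = [-3, -3].
Hence T = [1, -1] ⊗ [1, -1] ⊗ [-6, -3] + [3, -1] ⊗ [0, 1] ⊗ [-3, -3], so rank(T) ≤ 2.
These bounds meet, so rank(T) = 2.

rank(T) = 2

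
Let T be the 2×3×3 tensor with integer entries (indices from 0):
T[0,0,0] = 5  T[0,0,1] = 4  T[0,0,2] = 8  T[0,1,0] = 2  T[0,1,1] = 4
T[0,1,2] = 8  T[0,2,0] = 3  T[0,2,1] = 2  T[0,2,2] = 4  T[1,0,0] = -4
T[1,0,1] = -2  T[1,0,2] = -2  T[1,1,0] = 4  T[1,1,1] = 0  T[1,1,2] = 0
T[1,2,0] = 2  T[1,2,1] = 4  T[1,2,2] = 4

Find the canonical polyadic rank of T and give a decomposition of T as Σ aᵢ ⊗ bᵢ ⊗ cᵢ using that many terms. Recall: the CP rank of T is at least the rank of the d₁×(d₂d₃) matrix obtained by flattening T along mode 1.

rank(T) = 3

Lower bound: the mode-2 unfolding of T (rows indexed by j, columns by (i,k) = (0,0), (0,1), (0,2), (1,0), (1,1), (1,2)) is [[5, 4, 8, -4, -2, -2], [2, 4, 8, 4, 0, 0], [3, 2, 4, 2, 4, 4]].
There the 3×3 minor on rows j ∈ {0, 1, 2}, columns (i,k) ∈ {(0,0), (0,1), (1,0)} is det [[5, 4, -4], [2, 4, 4], [3, 2, 2]] = 64 ≠ 0, so this unfolding has rank ≥ 3; CP rank is at least every unfolding rank, so rank(T) ≥ 3. (This is only a lower bound: in general the CP rank may exceed every unfolding rank, so we still need to exhibit 3 rank-1 terms summing to T.)
Upper bound: T is a sum of 3 rank-1 terms, T = [0, 1] ⊗ [1, 0, -2] ⊗ [-2, -2, -2] + [1, -2] ⊗ [1, -2, 1] ⊗ [1, 0, 0] + [1, 0] ⊗ [2, 2, 1] ⊗ [2, 2, 4] (one valid choice — decompositions are not unique — normalised so each a, b is primitive with positive first nonzero entry; check it by expanding all entries), so rank(T) ≤ 3.
These bounds meet, so rank(T) = 3.
Check entry T[0,2,1] = 2: (0)·(-2)·(-2) + (1)·(1)·(0) + (1)·(1)·(2) = 2.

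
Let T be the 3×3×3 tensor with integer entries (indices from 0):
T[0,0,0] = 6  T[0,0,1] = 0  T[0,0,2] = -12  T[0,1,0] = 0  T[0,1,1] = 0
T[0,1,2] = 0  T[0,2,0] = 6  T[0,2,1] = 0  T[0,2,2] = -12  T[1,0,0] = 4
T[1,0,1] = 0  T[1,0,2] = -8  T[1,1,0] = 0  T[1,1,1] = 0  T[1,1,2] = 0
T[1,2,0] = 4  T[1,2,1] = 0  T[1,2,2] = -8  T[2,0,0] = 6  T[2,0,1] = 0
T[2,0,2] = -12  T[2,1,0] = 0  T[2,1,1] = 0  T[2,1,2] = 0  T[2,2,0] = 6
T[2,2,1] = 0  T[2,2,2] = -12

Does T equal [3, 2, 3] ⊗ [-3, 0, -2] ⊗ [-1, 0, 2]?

No

Reconstruct entry (0,0,0) from the claimed factors: Σₗ aₗ[0]bₗ[0]cₗ[0] = (3)·(-3)·(-1) = 9, but T[0,0,0] = 6. The claim is false.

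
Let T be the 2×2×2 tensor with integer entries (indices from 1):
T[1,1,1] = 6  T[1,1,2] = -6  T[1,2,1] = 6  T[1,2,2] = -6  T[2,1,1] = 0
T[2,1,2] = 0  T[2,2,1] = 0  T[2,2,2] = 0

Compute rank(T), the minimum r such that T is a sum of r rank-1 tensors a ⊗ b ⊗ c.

1

Lower bound: T ≠ 0 (e.g. T[1,1,1] = 6), so rank(T) ≥ 1.
Upper bound: if T = a ⊗ b ⊗ c then every fibre of T is a multiple of the corresponding factor, so read the factors off the fibres through the nonzero entry T[1,1,1] = 6.
The mode-1 fibre T[:,1,1] = [6, 0] gives a = (1, 0) (primitive direction); the mode-2 fibre T[1,:,1] = [6, 6] gives b = (1, 1); then c[k] = T[1,1,k] / (a[1]·b[1]) = [6, -6] / 1 = (6, -6).
Expanding (1, 0) ⊗ (1, 1) ⊗ (6, -6) reproduces all 8 entries of T, so T = (1, 0) ⊗ (1, 1) ⊗ (6, -6) and rank(T) ≤ 1.
These bounds meet, so rank(T) = 1.
Check entry T[1,1,2] = -6: (1)·(1)·(-6) = -6.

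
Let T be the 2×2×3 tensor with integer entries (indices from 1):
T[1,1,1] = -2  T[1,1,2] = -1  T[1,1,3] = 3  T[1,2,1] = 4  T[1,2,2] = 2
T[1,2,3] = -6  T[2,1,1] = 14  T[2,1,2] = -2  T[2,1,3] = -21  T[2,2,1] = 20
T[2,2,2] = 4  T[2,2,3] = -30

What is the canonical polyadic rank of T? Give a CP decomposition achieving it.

Lower bound: the mode-3 unfolding of T (rows indexed by k, columns by (i,j) = (1,1), (1,2), (2,1), (2,2)) is [[-2, 4, 14, 20], [-1, 2, -2, 4], [3, -6, -21, -30]].
There the 2×2 minor on rows k ∈ {1, 2}, columns (i,j) ∈ {(1,1), (2,1)} is det [[-2, 14], [-1, -2]] = 18 ≠ 0, so this unfolding has rank ≥ 2; CP rank is at least every unfolding rank, so rank(T) ≥ 2. (This is only a lower bound: in general the CP rank may exceed every unfolding rank, so we still need to exhibit 2 rank-1 terms summing to T.)
Upper bound — finding two terms. Write S_k = T[:,:,k] for the frontal slices: S₁ = [[-2, 4], [14, 20]], S₂ = [[-1, 2], [-2, 4]], S₃ = [[3, -6], [-21, -30]].
If T = a₁ (x) b₁ (x) c₁ + a₂ (x) b₂ (x) c₂ then each S_k = c₁[k]·a₁b₁ᵀ + c₂[k]·a₂b₂ᵀ. S₁ and S₂ are linearly independent, so a₁b₁ᵀ and a₂b₂ᵀ must span the same plane of matrices: they are the rank-1 matrices of the form x·S₁ + y·S₂.
det(x·S₁ + y·S₂) is −96·x² − 48·xy = (-48)·(2·x + y)(x), vanishing at (x:y) = (1:-2) and (0:1).
M₁ = S₁ − 2·S₂ = [[0, 0], [18, 12]] = 6·[0, 1][3, 2]ᵀ and M₂ = S₂ = [[-1, 2], [-2, 4]] = −[1, 2][1, -2]ᵀ, so take a₁ = [0, 1], b₁ = [3, 2], a₂ = [1, 2], b₂ = [1, -2].
Each slice is an integer combination of E₁ = a₁b₁ᵀ and E₂ = a₂b₂ᵀ: S₁ = 6·E₁ − 2·E₂, S₂ = −E₂, S₃ = −9·E₁ + 3·E₂; reading off coefficients, c₁ = [6, 0, -9] and c₂ = [-2, -1, 3].
Hence T = [0, 1] (x) [3, 2] (x) [6, 0, -9] + [1, 2] (x) [1, -2] (x) [-2, -1, 3], so rank(T) ≤ 2.
These bounds meet, so rank(T) = 2.
Check entry T[2,2,2] = 4: (1)·(2)·(0) + (2)·(-2)·(-1) = 4.

rank(T) = 2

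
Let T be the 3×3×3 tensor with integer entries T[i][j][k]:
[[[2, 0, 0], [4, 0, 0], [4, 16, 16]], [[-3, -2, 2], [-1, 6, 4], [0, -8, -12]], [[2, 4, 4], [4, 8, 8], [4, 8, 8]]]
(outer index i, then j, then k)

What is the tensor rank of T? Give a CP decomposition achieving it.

rank(T) = 3

Lower bound: the mode-2 unfolding of T (rows indexed by j, columns by (i,k) = (0,0), (0,1), (0,2), (1,0), (1,1), (1,2), (2,0), (2,1), (2,2)) is [[2, 0, 0, -3, -2, 2, 2, 4, 4], [4, 0, 0, -1, 6, 4, 4, 8, 8], [4, 16, 16, 0, -8, -12, 4, 8, 8]].
There the 3×3 minor on rows j ∈ {0, 1, 2}, columns (i,k) ∈ {(0,0), (0,1), (1,0)} is det [[2, 0, -3], [4, 0, -1], [4, 16, 0]] = -160 ≠ 0, so this unfolding has rank ≥ 3; CP rank is at least every unfolding rank, so rank(T) ≥ 3. (Unfolding ranks only ever bound the CP rank from below — rank(T) can be strictly larger than all of them — so the matching upper bound has to come from an explicit 3-term decomposition.)
Upper bound: T is a sum of 3 rank-1 terms, T = [0, 1, 0] (x) [2, -1, -2] (x) [-1, -2, 0] + [1, -1, 0] (x) [1, 2, -2] (x) [0, -4, -4] + [2, -1, 2] (x) [1, 2, 2] (x) [1, 2, 2] (one valid choice — decompositions are not unique — normalised so each a, b is primitive with positive first nonzero entry; check it by expanding all entries), so rank(T) ≤ 3.
These bounds meet, so rank(T) = 3.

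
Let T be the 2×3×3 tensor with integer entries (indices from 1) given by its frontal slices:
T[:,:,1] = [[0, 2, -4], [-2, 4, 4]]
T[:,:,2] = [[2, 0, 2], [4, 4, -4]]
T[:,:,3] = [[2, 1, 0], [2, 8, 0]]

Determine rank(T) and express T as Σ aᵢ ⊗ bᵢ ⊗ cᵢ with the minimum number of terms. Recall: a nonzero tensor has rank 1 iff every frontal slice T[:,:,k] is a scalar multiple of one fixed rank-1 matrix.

rank(T) = 3

Lower bound: in the mode-2 unfolding of T (rows indexed by j, columns by (i,k)) the 3×3 minor on rows j ∈ {1, 2, 3}, columns (i,k) ∈ {(1,1), (1,2), (2,1)} is det [[0, 2, -2], [2, 0, 4], [-4, 2, 4]] = -56 ≠ 0, so that unfolding has rank ≥ 3 and hence rank(T) ≥ 3 (CP rank is at least every unfolding rank, though it can be larger).
Upper bound: T is a sum of 3 rank-1 terms, T = [0, 1] ⊗ [1, -2, -2] ⊗ [-2, 0, -2] + [1, 0] ⊗ [0, 1, -2] ⊗ [2, -2, -1] + [1, 2] ⊗ [1, 1, -1] ⊗ [0, 2, 2] (written with every a and b primitive with positive leading entry and the scale carried by c; CP decompositions are not unique, and this one is verified by expanding entrywise), so rank(T) ≤ 3.
These bounds meet, so rank(T) = 3.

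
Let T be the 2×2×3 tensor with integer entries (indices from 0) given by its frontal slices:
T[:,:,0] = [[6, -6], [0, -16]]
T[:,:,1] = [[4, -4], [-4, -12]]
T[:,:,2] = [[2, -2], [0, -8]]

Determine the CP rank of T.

Lower bound: the mode-3 unfolding of T (rows indexed by k, columns by (i,j) = (0,0), (0,1), (1,0), (1,1)) is [[6, -6, 0, -16], [4, -4, -4, -12], [2, -2, 0, -8]].
There the 3×3 minor on rows k ∈ {0, 1, 2}, columns (i,j) ∈ {(0,0), (1,0), (1,1)} is det [[6, 0, -16], [4, -4, -12], [2, 0, -8]] = 64 ≠ 0, so this unfolding has rank ≥ 3; CP rank is at least every unfolding rank, so rank(T) ≥ 3. (Unfolding ranks only ever bound the CP rank from below — rank(T) can be strictly larger than all of them — so the matching upper bound has to come from an explicit 3-term decomposition.)
Upper bound: T is a sum of 3 rank-1 terms, T = [0, 1] (x) [1, 1] (x) [-8, -8, -4] + [1, 1] (x) [1, -1] (x) [4, 4, 0] + [1, 2] (x) [1, -1] (x) [2, 0, 2] (written with every a and b primitive with positive leading entry and the scale carried by c; CP decompositions are not unique, and this one is verified by expanding entrywise), so rank(T) ≤ 3.
These bounds meet, so rank(T) = 3.
Check entry T[1,1,2] = -8: (1)·(1)·(-4) + (1)·(-1)·(0) + (2)·(-1)·(2) = -8.

3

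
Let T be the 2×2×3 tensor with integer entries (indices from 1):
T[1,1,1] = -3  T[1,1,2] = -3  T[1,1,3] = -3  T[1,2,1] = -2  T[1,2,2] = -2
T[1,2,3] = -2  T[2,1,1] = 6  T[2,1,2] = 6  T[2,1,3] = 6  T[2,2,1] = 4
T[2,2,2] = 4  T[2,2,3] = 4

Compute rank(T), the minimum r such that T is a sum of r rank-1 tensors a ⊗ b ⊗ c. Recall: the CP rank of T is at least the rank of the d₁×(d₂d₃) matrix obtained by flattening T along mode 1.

1

Lower bound: T ≠ 0 (e.g. T[1,1,1] = -3), so rank(T) ≥ 1.
Upper bound: if T = a ⊗ b ⊗ c then every fibre of T is a multiple of the corresponding factor, so read the factors off the fibres through the nonzero entry T[1,1,1] = -3.
The mode-1 fibre T[:,1,1] = [-3, 6] gives a = [1, -2] (primitive direction); the mode-2 fibre T[1,:,1] = [-3, -2] gives b = [3, 2]; then c[k] = T[1,1,k] / (a[1]·b[1]) = [-3, -3, -3] / 3 = [-1, -1, -1].
Expanding [1, -2] ⊗ [3, 2] ⊗ [-1, -1, -1] reproduces all 12 entries of T, so T = [1, -2] ⊗ [3, 2] ⊗ [-1, -1, -1] and rank(T) ≤ 1.
These bounds meet, so rank(T) = 1.
Check entry T[1,2,1] = -2: (1)·(2)·(-1) = -2.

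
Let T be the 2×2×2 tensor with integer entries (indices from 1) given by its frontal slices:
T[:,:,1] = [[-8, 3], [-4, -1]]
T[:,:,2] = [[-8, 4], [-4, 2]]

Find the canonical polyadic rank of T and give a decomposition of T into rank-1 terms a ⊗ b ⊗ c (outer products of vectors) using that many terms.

Lower bound: the mode-3 unfolding of T (rows indexed by k, columns by (i,j) = (1,1), (1,2), (2,1), (2,2)) is [[-8, 3, -4, -1], [-8, 4, -4, 2]].
There the 2×2 minor on rows k ∈ {1, 2}, columns (i,j) ∈ {(1,1), (1,2)} is det [[-8, 3], [-8, 4]] = -8 ≠ 0, so this unfolding has rank ≥ 2; CP rank is at least every unfolding rank, so rank(T) ≥ 2. (Flattening ranks never certify an upper bound on CP rank; for that we must actually write T with 2 rank-1 terms.)
Upper bound — finding two terms. Write S_k = T[:,:,k] for the frontal slices: S₁ = [[-8, 3], [-4, -1]], S₂ = [[-8, 4], [-4, 2]].
If T = a₁ ⊗ b₁ ⊗ c₁ + a₂ ⊗ b₂ ⊗ c₂ then each S_k = c₁[k]·a₁b₁ᵀ + c₂[k]·a₂b₂ᵀ. S₁ and S₂ are linearly independent, so a₁b₁ᵀ and a₂b₂ᵀ must span the same plane of matrices: they are the rank-1 matrices of the form x·S₁ + y·S₂.
det(x·S₁ + y·S₂) is 20·x² + 20·xy = 20·(x + y)(x), vanishing at (x:y) = (1:-1) and (0:1).
M₁ = S₁ − S₂ = [[0, -1], [0, -3]] = −[1, 3][0, 1]ᵀ and M₂ = S₂ = [[-8, 4], [-4, 2]] = (-2)·[2, 1][2, -1]ᵀ, so take a₁ = [1, 3], b₁ = [0, 1], a₂ = [2, 1], b₂ = [2, -1].
Each slice is an integer combination of E₁ = a₁b₁ᵀ and E₂ = a₂b₂ᵀ: S₁ = −E₁ − 2·E₂, S₂ = −2·E₂; reading off coefficients, c₁ = [-1, 0] and c₂ = [-2, -2].
Hence T = [1, 3] ⊗ [0, 1] ⊗ [-1, 0] + [2, 1] ⊗ [2, -1] ⊗ [-2, -2], so rank(T) ≤ 2.
These bounds meet, so rank(T) = 2.

rank(T) = 2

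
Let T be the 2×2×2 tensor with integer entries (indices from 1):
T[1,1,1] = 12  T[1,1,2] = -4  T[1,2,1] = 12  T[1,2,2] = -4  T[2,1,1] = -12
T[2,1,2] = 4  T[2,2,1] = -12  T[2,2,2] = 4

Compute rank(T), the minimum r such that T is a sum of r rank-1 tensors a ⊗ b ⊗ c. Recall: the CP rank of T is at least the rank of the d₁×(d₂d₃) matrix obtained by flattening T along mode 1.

1

Lower bound: T ≠ 0 (e.g. T[1,1,1] = 12), so rank(T) ≥ 1.
Upper bound: the mode-1 fibre T[:,1,1] = [12, -12] gives a = [1, -1] (primitive direction); the mode-2 fibre T[1,:,1] = [12, 12] gives b = [1, 1]; then c[k] = T[1,1,k] / (a[1]·b[1]) = [12, -4] / 1 = [12, -4].
Expanding [1, -1] ⊗ [1, 1] ⊗ [12, -4] reproduces all 8 entries of T, so T = [1, -1] ⊗ [1, 1] ⊗ [12, -4] and rank(T) ≤ 1.
These bounds meet, so rank(T) = 1.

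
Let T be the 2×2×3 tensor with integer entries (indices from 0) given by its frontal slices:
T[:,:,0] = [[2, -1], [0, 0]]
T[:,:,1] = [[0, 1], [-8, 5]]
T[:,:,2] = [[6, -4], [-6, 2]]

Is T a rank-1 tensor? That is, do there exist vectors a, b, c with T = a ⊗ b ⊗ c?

The mode-3 unfolding of T (rows indexed by k, columns by (i,j) = (0,0), (0,1), (1,0), (1,1)) is [[2, -1, 0, 0], [0, 1, -8, 5], [6, -4, -6, 2]].
There the 3×3 minor on rows k ∈ {0, 1, 2}, columns (i,j) ∈ {(0,0), (0,1), (1,0)} is det [[2, -1, 0], [0, 1, -8], [6, -4, -6]] = -28 ≠ 0, so this unfolding has rank ≥ 3; CP rank is at least every unfolding rank, so rank(T) ≥ 3.
In particular rank(T) ≥ 3 > 1, so T is not rank-1.

No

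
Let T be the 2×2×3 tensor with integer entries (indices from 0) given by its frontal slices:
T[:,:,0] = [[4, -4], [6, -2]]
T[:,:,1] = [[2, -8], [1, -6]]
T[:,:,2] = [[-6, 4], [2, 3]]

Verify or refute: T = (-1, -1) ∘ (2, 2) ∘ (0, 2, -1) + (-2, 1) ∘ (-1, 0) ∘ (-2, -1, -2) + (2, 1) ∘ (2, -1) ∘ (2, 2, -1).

Yes

Reconstruct entrywise from the claimed factors. For example, T[1,1,0] = -2 and Σₗ aₗ[1]bₗ[1]cₗ[0] = (-1)·(2)·(0) + (1)·(0)·(-2) + (1)·(-1)·(2) = -2; checking all 12 entries, every one matches. The claim holds.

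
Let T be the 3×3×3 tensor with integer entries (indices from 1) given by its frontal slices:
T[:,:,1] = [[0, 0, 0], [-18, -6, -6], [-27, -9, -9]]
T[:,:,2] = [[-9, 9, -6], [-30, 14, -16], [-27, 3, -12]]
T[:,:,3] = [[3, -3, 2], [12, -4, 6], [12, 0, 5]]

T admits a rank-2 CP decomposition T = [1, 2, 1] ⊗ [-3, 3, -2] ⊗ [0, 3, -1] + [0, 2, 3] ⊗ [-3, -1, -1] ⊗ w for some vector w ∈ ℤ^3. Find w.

w = [3, 2, -1]

Subtract the known terms from T to get the rank-1 residual R = [0, 2, 3] ⊗ [-3, -1, -1] ⊗ w, so R[i,j,k] = a[i]·b[j]·w[k]. Pick indices with nonzero a[2]·b[1] = (2)·(-3) = -6. Only the fibre through (2,1,·) is needed: R[2,1,:] = T[2,1,:] − Σₗ aₗ[2]bₗ[1]cₗ = [-18, -30, 12] − (2)·(-3)·[0, 3, -1] = [-18, -12, 6]. Then w[k] = R[2,1,k] / -6 for each k, giving w = [-18, -12, 6] / -6 = [3, 2, -1].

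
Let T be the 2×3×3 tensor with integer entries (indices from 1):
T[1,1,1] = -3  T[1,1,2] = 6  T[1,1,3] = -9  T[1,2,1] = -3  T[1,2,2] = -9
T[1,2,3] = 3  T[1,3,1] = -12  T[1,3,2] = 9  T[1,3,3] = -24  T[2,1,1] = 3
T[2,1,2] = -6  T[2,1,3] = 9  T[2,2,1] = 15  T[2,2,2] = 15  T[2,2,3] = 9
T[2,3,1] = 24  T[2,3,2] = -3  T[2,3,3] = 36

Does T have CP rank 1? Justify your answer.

No

The mode-3 unfolding of T (rows indexed by k, columns by (i,j) = (1,1), (1,2), (1,3), (2,1), (2,2), (2,3)) is [[-3, -3, -12, 3, 15, 24], [6, -9, 9, -6, 15, -3], [-9, 3, -24, 9, 9, 36]].
There the 2×2 minor on rows k ∈ {1, 2}, columns (i,j) ∈ {(1,1), (1,2)} is det [[-3, -3], [6, -9]] = 45 ≠ 0, so this unfolding has rank ≥ 2; CP rank is at least every unfolding rank, so rank(T) ≥ 2.
In particular rank(T) ≥ 2 > 1, so T is not rank-1.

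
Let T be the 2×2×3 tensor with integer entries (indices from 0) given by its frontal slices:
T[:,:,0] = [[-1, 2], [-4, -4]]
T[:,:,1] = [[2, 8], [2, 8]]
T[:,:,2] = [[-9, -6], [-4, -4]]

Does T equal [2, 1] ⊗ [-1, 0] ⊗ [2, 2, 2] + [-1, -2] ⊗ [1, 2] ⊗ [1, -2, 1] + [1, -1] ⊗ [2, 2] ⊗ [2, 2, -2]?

Reconstruct entry (1,0,0) from the claimed factors: Σₗ aₗ[1]bₗ[0]cₗ[0] = (1)·(-1)·(2) + (-2)·(1)·(1) + (-1)·(2)·(2) = -8, but T[1,0,0] = -4. The claim is false.

No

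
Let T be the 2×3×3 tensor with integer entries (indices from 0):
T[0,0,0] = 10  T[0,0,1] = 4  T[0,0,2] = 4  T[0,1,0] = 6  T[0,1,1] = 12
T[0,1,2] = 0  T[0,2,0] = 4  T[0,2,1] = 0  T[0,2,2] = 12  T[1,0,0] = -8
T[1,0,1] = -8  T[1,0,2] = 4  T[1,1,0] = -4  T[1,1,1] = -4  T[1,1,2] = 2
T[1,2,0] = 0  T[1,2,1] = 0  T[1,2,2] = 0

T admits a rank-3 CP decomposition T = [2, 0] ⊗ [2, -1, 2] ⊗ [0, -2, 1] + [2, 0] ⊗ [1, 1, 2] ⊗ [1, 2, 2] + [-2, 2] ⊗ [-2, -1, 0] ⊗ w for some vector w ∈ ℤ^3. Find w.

Subtract the known terms from T to get the rank-1 residual R = [-2, 2] ⊗ [-2, -1, 0] ⊗ w, so R[i,j,k] = a[i]·b[j]·w[k]. Pick indices with nonzero a[0]·b[0] = (-2)·(-2) = 4. Only the fibre through (0,0,·) is needed: R[0,0,:] = T[0,0,:] − Σₗ aₗ[0]bₗ[0]cₗ = [10, 4, 4] − (2)·(2)·[0, -2, 1] − (2)·(1)·[1, 2, 2] = [8, 8, -4]. Then w[k] = R[0,0,k] / 4 for each k, giving w = [8, 8, -4] / 4 = [2, 2, -1].

w = [2, 2, -1]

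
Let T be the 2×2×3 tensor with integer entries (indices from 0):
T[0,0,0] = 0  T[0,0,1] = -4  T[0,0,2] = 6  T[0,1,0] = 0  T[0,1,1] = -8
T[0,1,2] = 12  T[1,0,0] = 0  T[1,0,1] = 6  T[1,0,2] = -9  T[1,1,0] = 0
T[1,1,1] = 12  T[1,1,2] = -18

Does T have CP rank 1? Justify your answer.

If T = a ⊗ b ⊗ c then every fibre of T is a multiple of the corresponding factor, so read the factors off the fibres through the nonzero entry T[0,0,1] = -4.
The mode-1 fibre T[:,0,1] = [-4, 6] gives a = [2, -3] (primitive direction); the mode-2 fibre T[0,:,1] = [-4, -8] gives b = [1, 2]; then c[k] = T[0,0,k] / (a[0]·b[0]) = [0, -4, 6] / 2 = [0, -2, 3].
Expanding [2, -3] ⊗ [1, 2] ⊗ [0, -2, 3] reproduces all 12 entries of T, so T = [2, -3] ⊗ [1, 2] ⊗ [0, -2, 3] and rank(T) ≤ 1.
Equivalently every frontal slice T[:,:,k] is c[k] times the rank-1 matrix [2, -3] ⊗ [1, 2]. So T has rank 1 (it is nonzero).

Yes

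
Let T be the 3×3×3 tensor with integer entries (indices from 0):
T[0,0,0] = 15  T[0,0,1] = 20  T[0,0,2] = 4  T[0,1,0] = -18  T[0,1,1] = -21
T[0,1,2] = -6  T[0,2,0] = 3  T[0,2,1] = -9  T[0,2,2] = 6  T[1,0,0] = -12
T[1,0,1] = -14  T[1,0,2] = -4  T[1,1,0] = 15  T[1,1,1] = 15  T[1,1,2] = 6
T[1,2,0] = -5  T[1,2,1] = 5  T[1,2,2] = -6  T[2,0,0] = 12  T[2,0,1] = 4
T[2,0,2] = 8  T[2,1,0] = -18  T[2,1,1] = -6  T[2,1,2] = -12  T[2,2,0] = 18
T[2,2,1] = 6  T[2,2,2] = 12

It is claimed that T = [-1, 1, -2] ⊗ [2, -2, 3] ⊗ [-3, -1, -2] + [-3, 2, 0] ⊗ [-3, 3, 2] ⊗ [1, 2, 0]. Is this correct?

Reconstruct entry (0,1,0) from the claimed factors: Σₗ aₗ[0]bₗ[1]cₗ[0] = (-1)·(-2)·(-3) + (-3)·(3)·(1) = -15, but T[0,1,0] = -18. The claim is false.

No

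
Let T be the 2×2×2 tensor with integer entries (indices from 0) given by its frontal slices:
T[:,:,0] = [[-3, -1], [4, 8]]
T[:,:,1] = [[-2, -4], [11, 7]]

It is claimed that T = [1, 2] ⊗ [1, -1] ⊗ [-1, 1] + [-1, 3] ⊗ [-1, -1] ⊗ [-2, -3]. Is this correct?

Yes

Reconstruct entrywise from the claimed factors. For example, T[1,0,0] = 4 and Σₗ aₗ[1]bₗ[0]cₗ[0] = (2)·(1)·(-1) + (3)·(-1)·(-2) = 4; checking all 8 entries, every one matches. The claim holds.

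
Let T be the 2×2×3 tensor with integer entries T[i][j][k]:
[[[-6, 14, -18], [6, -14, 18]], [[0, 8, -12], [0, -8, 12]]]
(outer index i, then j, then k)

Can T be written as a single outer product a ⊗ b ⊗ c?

The mode-3 unfolding of T (rows indexed by k, columns by (i,j) = (0,0), (0,1), (1,0), (1,1)) is [[-6, 6, 0, 0], [14, -14, 8, -8], [-18, 18, -12, 12]].
There the 2×2 minor on rows k ∈ {0, 1}, columns (i,j) ∈ {(0,0), (1,0)} is det [[-6, 0], [14, 8]] = -48 ≠ 0, so this unfolding has rank ≥ 2; CP rank is at least every unfolding rank, so rank(T) ≥ 2.
In particular rank(T) ≥ 2 > 1, so T is not rank-1.

No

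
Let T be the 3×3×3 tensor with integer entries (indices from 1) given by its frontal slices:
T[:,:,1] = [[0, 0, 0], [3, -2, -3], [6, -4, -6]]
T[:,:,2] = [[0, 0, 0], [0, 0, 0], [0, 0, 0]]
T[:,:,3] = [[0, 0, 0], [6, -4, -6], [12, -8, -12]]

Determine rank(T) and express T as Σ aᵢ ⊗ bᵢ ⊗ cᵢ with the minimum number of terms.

Lower bound: T ≠ 0 (e.g. T[2,1,1] = 3), so rank(T) ≥ 1.
Upper bound: the mode-1 fibre T[:,1,1] = [0, 3, 6] gives a = [0, 1, 2] (primitive direction); the mode-2 fibre T[2,:,1] = [3, -2, -3] gives b = [3, -2, -3]; then c[k] = T[2,1,k] / (a[2]·b[1]) = [3, 0, 6] / 3 = [1, 0, 2].
Expanding [0, 1, 2] ⊗ [3, -2, -3] ⊗ [1, 0, 2] reproduces all 27 entries of T, so T = [0, 1, 2] ⊗ [3, -2, -3] ⊗ [1, 0, 2] and rank(T) ≤ 1.
These bounds meet, so rank(T) = 1.

rank(T) = 1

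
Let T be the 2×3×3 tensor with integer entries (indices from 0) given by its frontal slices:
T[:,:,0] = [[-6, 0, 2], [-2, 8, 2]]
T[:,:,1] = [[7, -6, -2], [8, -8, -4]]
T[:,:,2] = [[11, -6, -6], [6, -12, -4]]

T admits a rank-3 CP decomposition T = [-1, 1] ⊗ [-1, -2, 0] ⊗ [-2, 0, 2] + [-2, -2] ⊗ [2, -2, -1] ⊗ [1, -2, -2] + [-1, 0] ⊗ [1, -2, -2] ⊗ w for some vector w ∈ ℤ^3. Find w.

w = [0, 1, -1]

Subtract the known terms from T to get the rank-1 residual R = [-1, 0] ⊗ [1, -2, -2] ⊗ w, so R[i,j,k] = a[i]·b[j]·w[k]. Pick indices with nonzero a[0]·b[0] = (-1)·(1) = -1. Only the fibre through (0,0,·) is needed: R[0,0,:] = T[0,0,:] − Σₗ aₗ[0]bₗ[0]cₗ = [-6, 7, 11] − (-1)·(-1)·[-2, 0, 2] − (-2)·(2)·[1, -2, -2] = [0, -1, 1]. Then w[k] = R[0,0,k] / -1 for each k, giving w = [0, -1, 1] / -1 = [0, 1, -1].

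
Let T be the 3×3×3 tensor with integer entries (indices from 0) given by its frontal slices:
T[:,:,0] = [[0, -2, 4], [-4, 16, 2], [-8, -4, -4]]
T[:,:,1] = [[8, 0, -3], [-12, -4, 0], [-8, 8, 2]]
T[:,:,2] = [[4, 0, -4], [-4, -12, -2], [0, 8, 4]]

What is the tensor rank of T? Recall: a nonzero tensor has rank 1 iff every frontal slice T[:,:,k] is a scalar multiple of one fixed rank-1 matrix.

Lower bound: the mode-2 unfolding of T (rows indexed by j, columns by (i,k) = (0,0), (0,1), (0,2), (1,0), (1,1), (1,2), (2,0), (2,1), (2,2)) is [[0, 8, 4, -4, -12, -4, -8, -8, 0], [-2, 0, 0, 16, -4, -12, -4, 8, 8], [4, -3, -4, 2, 0, -2, -4, 2, 4]].
There the 3×3 minor on rows j ∈ {0, 1, 2}, columns (i,k) ∈ {(0,0), (0,1), (0,2)} is det [[0, 8, 4], [-2, 0, 0], [4, -3, -4]] = -40 ≠ 0, so this unfolding has rank ≥ 3; CP rank is at least every unfolding rank, so rank(T) ≥ 3. (Flattening ranks never certify an upper bound on CP rank; for that we must actually write T with 3 rank-1 terms.)
Upper bound: T is a sum of 3 rank-1 terms, T = [1, -2, -2] ⊗ [2, -1, 0] ⊗ [2, 2, 0] + [1, -1, 0] ⊗ [2, 2, -1] ⊗ [-2, 2, 2] + [1, 2, -2] ⊗ [0, 2, 1] ⊗ [2, -1, -2] (written with every a and b primitive with positive leading entry and the scale carried by c; CP decompositions are not unique, and this one is verified by expanding entrywise), so rank(T) ≤ 3.
These bounds meet, so rank(T) = 3.

3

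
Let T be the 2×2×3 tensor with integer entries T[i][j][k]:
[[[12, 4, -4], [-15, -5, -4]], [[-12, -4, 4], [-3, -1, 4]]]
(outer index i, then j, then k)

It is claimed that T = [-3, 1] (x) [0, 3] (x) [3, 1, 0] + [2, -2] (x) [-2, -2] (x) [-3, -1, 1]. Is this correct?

Reconstruct entrywise from the claimed factors. For example, T[0,0,0] = 12 and Σₗ aₗ[0]bₗ[0]cₗ[0] = (-3)·(0)·(3) + (2)·(-2)·(-3) = 12; checking all 12 entries, every one matches. The claim holds.

Yes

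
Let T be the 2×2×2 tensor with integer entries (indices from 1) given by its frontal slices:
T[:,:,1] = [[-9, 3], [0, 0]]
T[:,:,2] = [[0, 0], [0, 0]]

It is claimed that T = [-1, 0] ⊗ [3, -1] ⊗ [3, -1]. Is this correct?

Reconstruct entry (1,1,2) from the claimed factors: Σₗ aₗ[1]bₗ[1]cₗ[2] = (-1)·(3)·(-1) = 3, but T[1,1,2] = 0. The claim is false.

No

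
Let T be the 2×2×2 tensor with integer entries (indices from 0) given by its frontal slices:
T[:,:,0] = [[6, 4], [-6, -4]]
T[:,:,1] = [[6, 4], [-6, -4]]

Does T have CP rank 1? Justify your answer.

If T = a ⊗ b ⊗ c then every fibre of T is a multiple of the corresponding factor, so read the factors off the fibres through the nonzero entry T[0,0,0] = 6.
The mode-1 fibre T[:,0,0] = [6, -6] gives a = [1, -1] (primitive direction); the mode-2 fibre T[0,:,0] = [6, 4] gives b = [3, 2]; then c[k] = T[0,0,k] / (a[0]·b[0]) = [6, 6] / 3 = [2, 2].
Expanding [1, -1] ⊗ [3, 2] ⊗ [2, 2] reproduces all 8 entries of T, so T = [1, -1] ⊗ [3, 2] ⊗ [2, 2] and rank(T) ≤ 1.
Equivalently every frontal slice T[:,:,k] is c[k] times the rank-1 matrix [1, -1] ⊗ [3, 2]. So T has rank 1 (it is nonzero).

Yes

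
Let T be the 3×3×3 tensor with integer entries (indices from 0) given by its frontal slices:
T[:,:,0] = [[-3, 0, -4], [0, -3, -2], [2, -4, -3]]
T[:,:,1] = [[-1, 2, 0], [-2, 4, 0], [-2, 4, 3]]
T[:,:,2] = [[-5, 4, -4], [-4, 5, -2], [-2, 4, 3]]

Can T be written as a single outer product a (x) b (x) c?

No

The mode-1 unfolding of T (rows indexed by i, columns by (j,k) = (0,0), (0,1), (0,2), (1,0), (1,1), (1,2), (2,0), (2,1), (2,2)) is [[-3, -1, -5, 0, 2, 4, -4, 0, -4], [0, -2, -4, -3, 4, 5, -2, 0, -2], [2, -2, -2, -4, 4, 4, -3, 3, 3]].
There the 3×3 minor on rows i ∈ {0, 1, 2}, columns (j,k) ∈ {(0,0), (0,1), (2,0)} is det [[-3, -1, -4], [0, -2, -2], [2, -2, -3]] = -18 ≠ 0, so this unfolding has rank ≥ 3; CP rank is at least every unfolding rank, so rank(T) ≥ 3.
In particular rank(T) ≥ 3 > 1, so T is not rank-1.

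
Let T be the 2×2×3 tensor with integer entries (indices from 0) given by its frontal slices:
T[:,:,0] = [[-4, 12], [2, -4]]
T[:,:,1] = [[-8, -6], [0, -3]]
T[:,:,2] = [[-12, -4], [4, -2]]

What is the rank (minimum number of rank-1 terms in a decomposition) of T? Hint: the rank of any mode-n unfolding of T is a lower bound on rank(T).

Lower bound: the mode-3 unfolding of T (rows indexed by k, columns by (i,j) = (0,0), (0,1), (1,0), (1,1)) is [[-4, 12, 2, -4], [-8, -6, 0, -3], [-12, -4, 4, -2]].
There the 3×3 minor on rows k ∈ {0, 1, 2}, columns (i,j) ∈ {(0,0), (0,1), (1,0)} is det [[-4, 12, 2], [-8, -6, 0], [-12, -4, 4]] = 400 ≠ 0, so this unfolding has rank ≥ 3; CP rank is at least every unfolding rank, so rank(T) ≥ 3. (Unfolding ranks only ever bound the CP rank from below — rank(T) can be strictly larger than all of them — so the matching upper bound has to come from an explicit 3-term decomposition.)
Upper bound: T is a sum of 3 rank-1 terms, T = (0, 1) ⊗ (1, 1) ⊗ (-2, -2, 0) + (1, 0) ⊗ (1, 2) ⊗ (4, -4, -4) + (2, -1) ⊗ (2, -1) ⊗ (-2, -1, -2) (one valid choice — decompositions are not unique — normalised so each a, b is primitive with positive first nonzero entry; check it by expanding all entries), so rank(T) ≤ 3.
These bounds meet, so rank(T) = 3.

3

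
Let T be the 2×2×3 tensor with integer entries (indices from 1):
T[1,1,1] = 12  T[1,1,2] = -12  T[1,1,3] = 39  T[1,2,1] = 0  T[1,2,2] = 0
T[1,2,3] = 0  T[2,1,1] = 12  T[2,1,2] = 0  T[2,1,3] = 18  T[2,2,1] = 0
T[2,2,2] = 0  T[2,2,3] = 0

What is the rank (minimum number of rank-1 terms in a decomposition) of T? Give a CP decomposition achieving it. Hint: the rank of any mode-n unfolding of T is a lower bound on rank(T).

rank(T) = 2

Lower bound: the mode-1 unfolding of T (rows indexed by i, columns by (j,k) = (1,1), (1,2), (1,3), (2,1), (2,2), (2,3)) is [[12, -12, 39, 0, 0, 0], [12, 0, 18, 0, 0, 0]].
There the 2×2 minor on rows i ∈ {1, 2}, columns (j,k) ∈ {(1,1), (1,2)} is det [[12, -12], [12, 0]] = 144 ≠ 0, so this unfolding has rank ≥ 2; CP rank is at least every unfolding rank, so rank(T) ≥ 2. (This is only a lower bound: in general the CP rank may exceed every unfolding rank, so we still need to exhibit 2 rank-1 terms summing to T.)
Upper bound — finding two terms. Every mode-2 slice of T is a multiple of one matrix: T[:,j,:] = b[j]·M with b = [1, 0] and M = [[12, -12, 39], [12, 0, 18]] (rows indexed by i, columns by k). So it suffices to write M as a sum of two rank-1 matrices.
Splitting M by its rows (i = 1, 2), M = [1, 0][12, -12, 39]ᵀ + [0, 1][12, 0, 18]ᵀ.
Hence T = [1, 0] ⊗ [1, 0] ⊗ [12, -12, 39] + [0, 1] ⊗ [1, 0] ⊗ [12, 0, 18], so rank(T) ≤ 2.
These bounds meet, so rank(T) = 2.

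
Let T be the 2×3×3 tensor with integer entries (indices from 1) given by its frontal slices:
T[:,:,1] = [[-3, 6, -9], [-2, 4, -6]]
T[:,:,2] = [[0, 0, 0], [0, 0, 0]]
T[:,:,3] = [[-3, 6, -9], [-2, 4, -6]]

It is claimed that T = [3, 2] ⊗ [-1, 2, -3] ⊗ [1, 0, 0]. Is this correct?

Reconstruct entry (1,1,3) from the claimed factors: Σₗ aₗ[1]bₗ[1]cₗ[3] = (3)·(-1)·(0) = 0, but T[1,1,3] = -3. The claim is false.

No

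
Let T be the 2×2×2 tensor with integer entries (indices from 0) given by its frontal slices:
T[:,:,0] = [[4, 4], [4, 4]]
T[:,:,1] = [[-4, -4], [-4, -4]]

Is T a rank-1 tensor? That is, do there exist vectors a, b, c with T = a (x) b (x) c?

Yes

If T = a (x) b (x) c then every fibre of T is a multiple of the corresponding factor, so read the factors off the fibres through the nonzero entry T[0,0,0] = 4.
The mode-1 fibre T[:,0,0] = [4, 4] gives a = [1, 1] (primitive direction); the mode-2 fibre T[0,:,0] = [4, 4] gives b = [1, 1]; then c[k] = T[0,0,k] / (a[0]·b[0]) = [4, -4] / 1 = [4, -4].
Expanding [1, 1] (x) [1, 1] (x) [4, -4] reproduces all 8 entries of T, so T = [1, 1] (x) [1, 1] (x) [4, -4] and rank(T) ≤ 1.
Equivalently every frontal slice T[:,:,k] is c[k] times the rank-1 matrix [1, 1] (x) [1, 1]. So T has rank 1 (it is nonzero).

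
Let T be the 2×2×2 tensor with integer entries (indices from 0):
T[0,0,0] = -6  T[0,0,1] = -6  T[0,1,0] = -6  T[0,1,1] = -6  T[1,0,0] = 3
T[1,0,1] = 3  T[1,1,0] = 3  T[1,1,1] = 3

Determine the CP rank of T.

Lower bound: T ≠ 0 (e.g. T[0,0,0] = -6), so rank(T) ≥ 1.
Upper bound: the mode-1 fibre T[:,0,0] = [-6, 3] gives a = [2, -1] (primitive direction); the mode-2 fibre T[0,:,0] = [-6, -6] gives b = [1, 1]; then c[k] = T[0,0,k] / (a[0]·b[0]) = [-6, -6] / 2 = [-3, -3].
Expanding [2, -1] ⊗ [1, 1] ⊗ [-3, -3] reproduces all 8 entries of T, so T = [2, -1] ⊗ [1, 1] ⊗ [-3, -3] and rank(T) ≤ 1.
These bounds meet, so rank(T) = 1.

1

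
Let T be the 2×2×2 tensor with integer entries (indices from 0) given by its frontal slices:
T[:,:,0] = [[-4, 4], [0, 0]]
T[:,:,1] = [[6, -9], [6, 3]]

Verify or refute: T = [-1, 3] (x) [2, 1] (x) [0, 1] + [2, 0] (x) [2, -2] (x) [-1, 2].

Yes

Reconstruct entrywise from the claimed factors. For example, T[1,1,1] = 3 and Σₗ aₗ[1]bₗ[1]cₗ[1] = (3)·(1)·(1) + (0)·(-2)·(2) = 3; checking all 8 entries, every one matches. The claim holds.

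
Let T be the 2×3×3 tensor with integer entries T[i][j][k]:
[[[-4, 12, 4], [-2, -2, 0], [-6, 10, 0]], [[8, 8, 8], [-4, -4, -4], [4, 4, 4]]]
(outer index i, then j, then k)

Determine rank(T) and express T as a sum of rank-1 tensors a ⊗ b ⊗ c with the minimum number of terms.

rank(T) = 3

Lower bound: the mode-3 unfolding of T (rows indexed by k, columns by (i,j) = (0,0), (0,1), (0,2), (1,0), (1,1), (1,2)) is [[-4, -2, -6, 8, -4, 4], [12, -2, 10, 8, -4, 4], [4, 0, 0, 8, -4, 4]].
There the 3×3 minor on rows k ∈ {0, 1, 2}, columns (i,j) ∈ {(0,0), (0,1), (0,2)} is det [[-4, -2, -6], [12, -2, 10], [4, 0, 0]] = -128 ≠ 0, so this unfolding has rank ≥ 3; CP rank is at least every unfolding rank, so rank(T) ≥ 3. (This is only a lower bound: in general the CP rank may exceed every unfolding rank, so we still need to exhibit 3 rank-1 terms summing to T.)
Upper bound: T is a sum of 3 rank-1 terms, T = (1, 0) ⊗ (0, 1, -1) ⊗ (4, -4, 2) + (1, 0) ⊗ (2, 1, 1) ⊗ (-4, 4, 0) + (1, 2) ⊗ (2, -1, 1) ⊗ (2, 2, 2) (one valid choice — decompositions are not unique — normalised so each a, b is primitive with positive first nonzero entry; check it by expanding all entries), so rank(T) ≤ 3.
These bounds meet, so rank(T) = 3.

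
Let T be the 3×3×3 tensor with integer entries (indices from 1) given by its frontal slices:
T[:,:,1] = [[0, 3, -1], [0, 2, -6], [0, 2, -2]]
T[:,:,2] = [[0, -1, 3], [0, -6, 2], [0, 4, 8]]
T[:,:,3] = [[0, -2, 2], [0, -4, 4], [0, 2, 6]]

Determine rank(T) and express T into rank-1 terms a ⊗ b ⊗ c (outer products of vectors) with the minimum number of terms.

Lower bound: in the mode-3 unfolding of T (rows indexed by k, columns by (i,j)) the 3×3 minor on rows k ∈ {1, 2, 3}, columns (i,j) ∈ {(1,2), (1,3), (3,2)} is det [[3, -1, 2], [-1, 3, 4], [-2, 2, 2]] = 8 ≠ 0, so that unfolding has rank ≥ 3 and hence rank(T) ≥ 3 (CP rank is at least every unfolding rank, though it can be larger).
Upper bound: T is a sum of 3 rank-1 terms, T = [0, 0, 1] ⊗ [0, 1, 1] ⊗ [-2, 4, 4] + [1, -2, 2] ⊗ [0, 1, 1] ⊗ [1, 1, 0] + [1, 2, 1] ⊗ [0, 1, -1] ⊗ [2, -2, -2] (one valid choice — decompositions are not unique — normalised so each a, b is primitive with positive first nonzero entry; check it by expanding all entries), so rank(T) ≤ 3.
These bounds meet, so rank(T) = 3.

rank(T) = 3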